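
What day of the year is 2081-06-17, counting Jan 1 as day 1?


Date: June 17, 2081
Days in months 1 through 5: 151
Plus 17 days in June

Day of year: 168


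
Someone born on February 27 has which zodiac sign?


Date: February 27
Conventional tropical zodiac dates: Pisces from February 19 onward; Aries starts March 21
February 27 falls within the Pisces range

Pisces


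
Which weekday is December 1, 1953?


Target: December 1, 1953
Anchor: Jan 1, 1953. With p = 1953 - 1 = 1952: (p + p//4 - p//100 + p//400) mod 7 = (1952 + 488 - 19 + 4) mod 7 = 2425 mod 7 = 3 -> Thursday (Mon=0 ... Sun=6)
Days before December (Jan-Nov): 334 days
Weekday index = (3 + 334) mod 7 = 1

Tuesday


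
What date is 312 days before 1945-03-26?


Start: 1945-03-26, subtract 312 days
Back 26 days from March 26 reaches February 28, 1945 -> 286 left
February 1945 has 28 days -> back to January 31, 1945 -> 258 left
January 1945 has 31 days -> back to December 31, 1944 -> 227 left
December 1944 has 31 days -> back to November 30, 1944 -> 196 left
November 1944 has 30 days -> back to October 31, 1944 -> 166 left
October 1944 has 31 days -> back to September 30, 1944 -> 135 left
September 1944 has 30 days -> back to August 31, 1944 -> 105 left
August 1944 has 31 days -> back to July 31, 1944 -> 74 left
July 1944 has 31 days -> back to June 30, 1944 -> 43 left
June 1944 has 30 days -> back to May 31, 1944 -> 13 left
May 1944: 31 - 13 = 18 -> lands on May 18

Result: 1944-05-18


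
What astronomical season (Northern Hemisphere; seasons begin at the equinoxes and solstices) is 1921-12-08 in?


Date: December 8
Astronomical Autumn (approx.; exact equinox/solstice day varies by year): September 22 to December 20
December 8 falls within the Autumn window

Autumn


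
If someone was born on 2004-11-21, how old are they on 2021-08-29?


Birth: 2004-11-21
Reference: 2021-08-29
Year difference: 2021 - 2004 = 17
Birthday not yet reached in 2021, subtract 1

16 years old


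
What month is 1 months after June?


June is month 6
6 + 1 = 7

July


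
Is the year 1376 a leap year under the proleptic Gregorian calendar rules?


Gregorian leap year rule: divisible by 4, but not by 100, unless also by 400.
1376 is divisible by 4 but not 100 -> leap year

Yes


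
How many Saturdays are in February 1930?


February 1930 has 28 days
Anchor: Jan 1, 1930. With p = 1930 - 1 = 1929: (p + p//4 - p//100 + p//400) mod 7 = (1929 + 482 - 19 + 4) mod 7 = 2396 mod 7 = 2 -> Wednesday (Mon=0 ... Sun=6)
Days before February (Jan): 31; February 1 index = (2 + 31) mod 7 = 5 -> Saturday
First Saturday is February 1
Saturdays: 1, 8, 15, 22

4 Saturdays


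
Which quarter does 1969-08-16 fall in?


Month: August (month 8)
Q1: Jan-Mar, Q2: Apr-Jun, Q3: Jul-Sep, Q4: Oct-Dec

Q3


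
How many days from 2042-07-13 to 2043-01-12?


From 2042-07-13 to 2043-01-12
2042-07-13: days before July = 31 + 28 + 31 + 30 + 31 + 30 = 181 (2042 is not a leap year); day of year = 181 + 13 = 194
2043-01-12: day of year = 12
Rest of 2042: 365 - 194 = 171
Total = 171 + 12 = 183

183 days


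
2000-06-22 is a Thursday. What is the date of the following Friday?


Current: Thursday
Target: Friday
Days ahead: 1

Next Friday: 2000-06-23


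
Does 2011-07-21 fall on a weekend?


Anchor: Jan 1, 2011. With p = 2011 - 1 = 2010: (p + p//4 - p//100 + p//400) mod 7 = (2010 + 502 - 20 + 5) mod 7 = 2497 mod 7 = 5 -> Saturday (Mon=0 ... Sun=6)
Day of year: 202; offset = 201
Weekday index = (5 + 201) mod 7 = 3 -> Thursday
Weekend days: Saturday, Sunday

No


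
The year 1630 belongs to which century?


Century = (year - 1) // 100 + 1
= (1630 - 1) // 100 + 1
= 1629 // 100 + 1
= 16 + 1

17th century


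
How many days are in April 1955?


April 1955

30 days


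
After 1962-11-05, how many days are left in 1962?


Day of year: 309 of 365
Remaining = 365 - 309

56 days


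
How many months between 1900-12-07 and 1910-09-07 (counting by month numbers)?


From December 1900 to September 1910
10 years * 12 = 120 months, minus 3 months = 117

117 months


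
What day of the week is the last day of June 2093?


June 2093 has 30 days
Anchor: Jan 1, 2093. With p = 2093 - 1 = 2092: (p + p//4 - p//100 + p//400) mod 7 = (2092 + 523 - 20 + 5) mod 7 = 2600 mod 7 = 3 -> Thursday (Mon=0 ... Sun=6)
Days before June (Jan-May): 151; June 1 index = (3 + 151) mod 7 = 0 -> Monday
Last day offset: 30 - 1 = 29 days
Weekday index = (0 + 29) mod 7 = 1

Tuesday, June 30


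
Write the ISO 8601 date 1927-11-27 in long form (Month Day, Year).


ISO 1927-11-27 parses as year=1927, month=11, day=27
Month 11 -> November

November 27, 1927


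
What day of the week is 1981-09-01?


Date: September 1, 1981
Anchor: Jan 1, 1981. With p = 1981 - 1 = 1980: (p + p//4 - p//100 + p//400) mod 7 = (1980 + 495 - 19 + 4) mod 7 = 2460 mod 7 = 3 -> Thursday (Mon=0 ... Sun=6)
Days before September (Jan-Aug): 243; offset = 243 + 1 - 1 = 243
Weekday index = (3 + 243) mod 7 = 1

Day of the week: Tuesday


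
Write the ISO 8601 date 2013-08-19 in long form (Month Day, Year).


ISO 2013-08-19 parses as year=2013, month=08, day=19
Month 8 -> August

August 19, 2013


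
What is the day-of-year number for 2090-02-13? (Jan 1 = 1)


Date: February 13, 2090
Days in months 1 through 1: 31
Plus 13 days in February

Day of year: 44


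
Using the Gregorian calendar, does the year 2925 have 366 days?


Gregorian leap year rule: divisible by 4, but not by 100, unless also by 400.
2925 is not divisible by 4 -> not a leap year

No


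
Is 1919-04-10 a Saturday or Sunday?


Anchor: Jan 1, 1919. With p = 1919 - 1 = 1918: (p + p//4 - p//100 + p//400) mod 7 = (1918 + 479 - 19 + 4) mod 7 = 2382 mod 7 = 2 -> Wednesday (Mon=0 ... Sun=6)
Day of year: 100; offset = 99
Weekday index = (2 + 99) mod 7 = 3 -> Thursday
Weekend days: Saturday, Sunday

No


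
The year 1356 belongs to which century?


Century = (year - 1) // 100 + 1
= (1356 - 1) // 100 + 1
= 1355 // 100 + 1
= 13 + 1

14th century


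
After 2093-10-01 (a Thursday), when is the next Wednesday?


Current: Thursday
Target: Wednesday
Days ahead: 6

Next Wednesday: 2093-10-07


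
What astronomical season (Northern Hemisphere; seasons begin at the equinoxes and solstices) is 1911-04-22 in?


Date: April 22
Astronomical Spring (approx.; exact equinox/solstice day varies by year): March 20 to June 20
April 22 falls within the Spring window

Spring


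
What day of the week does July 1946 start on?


Target: July 1, 1946
Anchor: Jan 1, 1946. With p = 1946 - 1 = 1945: (p + p//4 - p//100 + p//400) mod 7 = (1945 + 486 - 19 + 4) mod 7 = 2416 mod 7 = 1 -> Tuesday (Mon=0 ... Sun=6)
Days before July (Jan-Jun): 181 days
Weekday index = (1 + 181) mod 7 = 0

Monday


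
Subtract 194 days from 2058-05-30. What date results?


Start: 2058-05-30, subtract 194 days
Back 30 days from May 30 reaches April 30, 2058 -> 164 left
April 2058 has 30 days -> back to March 31, 2058 -> 134 left
March 2058 has 31 days -> back to February 28, 2058 -> 103 left
February 2058 has 28 days -> back to January 31, 2058 -> 75 left
January 2058 has 31 days -> back to December 31, 2057 -> 44 left
December 2057 has 31 days -> back to November 30, 2057 -> 13 left
November 2057: 30 - 13 = 17 -> lands on November 17

Result: 2057-11-17


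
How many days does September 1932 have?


September 1932

30 days


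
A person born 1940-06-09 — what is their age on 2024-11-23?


Birth: 1940-06-09
Reference: 2024-11-23
Year difference: 2024 - 1940 = 84

84 years old


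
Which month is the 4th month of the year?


Month 4 of 12

April


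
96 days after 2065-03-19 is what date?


Start: 2065-03-19, add 96 days
March 2065 has 31 days: 31 - 19 = 12 days to March 31 -> 84 left
April 2065 has 30 days -> 54 left
May 2065 has 31 days -> 23 left
June 2065: 23 <= 30 -> lands on June 23

Result: 2065-06-23


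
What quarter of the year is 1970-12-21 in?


Month: December (month 12)
Q1: Jan-Mar, Q2: Apr-Jun, Q3: Jul-Sep, Q4: Oct-Dec

Q4


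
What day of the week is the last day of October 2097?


October 2097 has 31 days
Anchor: Jan 1, 2097. With p = 2097 - 1 = 2096: (p + p//4 - p//100 + p//400) mod 7 = (2096 + 524 - 20 + 5) mod 7 = 2605 mod 7 = 1 -> Tuesday (Mon=0 ... Sun=6)
Days before October (Jan-Sep): 273; October 1 index = (1 + 273) mod 7 = 1 -> Tuesday
Last day offset: 31 - 1 = 30 days
Weekday index = (1 + 30) mod 7 = 3

Thursday, October 31


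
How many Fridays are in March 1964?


March 1964 has 31 days
Anchor: Jan 1, 1964. With p = 1964 - 1 = 1963: (p + p//4 - p//100 + p//400) mod 7 = (1963 + 490 - 19 + 4) mod 7 = 2438 mod 7 = 2 -> Wednesday (Mon=0 ... Sun=6)
Days before March (Jan-Feb): 60; March 1 index = (2 + 60) mod 7 = 6 -> Sunday
First Friday is March 6
Fridays: 6, 13, 20, 27

4 Fridays


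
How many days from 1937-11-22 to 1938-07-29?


From 1937-11-22 to 1938-07-29
1937-11-22: days before November = 31 + 28 + 31 + 30 + 31 + 30 + 31 + 31 + 30 + 31 = 304 (1937 is not a leap year); day of year = 304 + 22 = 326
1938-07-29: days before July = 31 + 28 + 31 + 30 + 31 + 30 = 181 (1938 is not a leap year); day of year = 181 + 29 = 210
Rest of 1937: 365 - 326 = 39
Total = 39 + 210 = 249

249 days


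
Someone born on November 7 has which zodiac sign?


Date: November 7
Conventional tropical zodiac dates: Scorpio from October 23 onward; Sagittarius starts November 22
November 7 falls within the Scorpio range

Scorpio


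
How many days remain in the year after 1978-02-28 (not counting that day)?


Day of year: 59 of 365
Remaining = 365 - 59

306 days


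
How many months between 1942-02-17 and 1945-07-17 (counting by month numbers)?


From February 1942 to July 1945
3 years * 12 = 36 months, plus 5 months = 41

41 months


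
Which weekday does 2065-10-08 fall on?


Date: October 8, 2065
Anchor: Jan 1, 2065. With p = 2065 - 1 = 2064: (p + p//4 - p//100 + p//400) mod 7 = (2064 + 516 - 20 + 5) mod 7 = 2565 mod 7 = 3 -> Thursday (Mon=0 ... Sun=6)
Days before October (Jan-Sep): 273; offset = 273 + 8 - 1 = 280
Weekday index = (3 + 280) mod 7 = 3

Day of the week: Thursday


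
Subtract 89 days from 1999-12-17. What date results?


Start: 1999-12-17, subtract 89 days
Back 17 days from December 17 reaches November 30, 1999 -> 72 left
November 1999 has 30 days -> back to October 31, 1999 -> 42 left
October 1999 has 31 days -> back to September 30, 1999 -> 11 left
September 1999: 30 - 11 = 19 -> lands on September 19

Result: 1999-09-19


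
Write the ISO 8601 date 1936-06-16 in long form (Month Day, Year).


ISO 1936-06-16 parses as year=1936, month=06, day=16
Month 6 -> June

June 16, 1936


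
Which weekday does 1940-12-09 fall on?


Date: December 9, 1940
Anchor: Jan 1, 1940. With p = 1940 - 1 = 1939: (p + p//4 - p//100 + p//400) mod 7 = (1939 + 484 - 19 + 4) mod 7 = 2408 mod 7 = 0 -> Monday (Mon=0 ... Sun=6)
Days before December (Jan-Nov): 335; offset = 335 + 9 - 1 = 343
Weekday index = (0 + 343) mod 7 = 0

Day of the week: Monday


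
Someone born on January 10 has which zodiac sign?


Date: January 10
Conventional tropical zodiac dates: Capricorn from December 22 onward; Aquarius starts January 20
January 10 falls within the Capricorn range

Capricorn


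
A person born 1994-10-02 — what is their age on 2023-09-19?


Birth: 1994-10-02
Reference: 2023-09-19
Year difference: 2023 - 1994 = 29
Birthday not yet reached in 2023, subtract 1

28 years old


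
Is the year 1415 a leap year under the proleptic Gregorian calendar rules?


Gregorian leap year rule: divisible by 4, but not by 100, unless also by 400.
1415 is not divisible by 4 -> not a leap year

No


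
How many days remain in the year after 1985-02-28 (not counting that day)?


Day of year: 59 of 365
Remaining = 365 - 59

306 days


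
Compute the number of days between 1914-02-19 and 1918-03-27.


From 1914-02-19 to 1918-03-27
1914-02-19: days before February = 31; day of year = 31 + 19 = 50
1918-03-27: days before March = 31 + 28 = 59 (1918 is not a leap year); day of year = 59 + 27 = 86
Rest of 1914: 365 - 50 = 315
Full years 1915 (365), 1916 (366), 1917 (365): 1096
Total = 315 + 1096 + 86 = 1497

1497 days


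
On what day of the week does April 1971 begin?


Target: April 1, 1971
Anchor: Jan 1, 1971. With p = 1971 - 1 = 1970: (p + p//4 - p//100 + p//400) mod 7 = (1970 + 492 - 19 + 4) mod 7 = 2447 mod 7 = 4 -> Friday (Mon=0 ... Sun=6)
Days before April (Jan-Mar): 90 days
Weekday index = (4 + 90) mod 7 = 3

Thursday


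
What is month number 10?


Month 10 of 12

October


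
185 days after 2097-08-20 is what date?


Start: 2097-08-20, add 185 days
August 2097 has 31 days: 31 - 20 = 11 days to August 31 -> 174 left
September 2097 has 30 days -> 144 left
October 2097 has 31 days -> 113 left
November 2097 has 30 days -> 83 left
December 2097 has 31 days -> 52 left
January 2098 has 31 days -> 21 left
February 2098: 21 <= 28 -> lands on February 21

Result: 2098-02-21


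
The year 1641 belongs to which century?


Century = (year - 1) // 100 + 1
= (1641 - 1) // 100 + 1
= 1640 // 100 + 1
= 16 + 1

17th century


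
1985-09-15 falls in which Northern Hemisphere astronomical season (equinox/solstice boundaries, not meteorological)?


Date: September 15
Astronomical Summer (approx.; exact equinox/solstice day varies by year): June 21 to September 21
September 15 falls within the Summer window

Summer


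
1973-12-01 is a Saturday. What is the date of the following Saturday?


Current: Saturday
Target: Saturday
Days ahead: 7

Next Saturday: 1973-12-08


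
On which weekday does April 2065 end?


April 2065 has 30 days
Anchor: Jan 1, 2065. With p = 2065 - 1 = 2064: (p + p//4 - p//100 + p//400) mod 7 = (2064 + 516 - 20 + 5) mod 7 = 2565 mod 7 = 3 -> Thursday (Mon=0 ... Sun=6)
Days before April (Jan-Mar): 90; April 1 index = (3 + 90) mod 7 = 2 -> Wednesday
Last day offset: 30 - 1 = 29 days
Weekday index = (2 + 29) mod 7 = 3

Thursday, April 30


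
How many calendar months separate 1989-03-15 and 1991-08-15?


From March 1989 to August 1991
2 years * 12 = 24 months, plus 5 months = 29

29 months


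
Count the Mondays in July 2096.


July 2096 has 31 days
Anchor: Jan 1, 2096. With p = 2096 - 1 = 2095: (p + p//4 - p//100 + p//400) mod 7 = (2095 + 523 - 20 + 5) mod 7 = 2603 mod 7 = 6 -> Sunday (Mon=0 ... Sun=6)
Days before July (Jan-Jun): 182; July 1 index = (6 + 182) mod 7 = 6 -> Sunday
First Monday is July 2
Mondays: 2, 9, 16, 23, 30

5 Mondays


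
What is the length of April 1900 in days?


April 1900

30 days


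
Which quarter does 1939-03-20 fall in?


Month: March (month 3)
Q1: Jan-Mar, Q2: Apr-Jun, Q3: Jul-Sep, Q4: Oct-Dec

Q1


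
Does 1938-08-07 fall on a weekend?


Anchor: Jan 1, 1938. With p = 1938 - 1 = 1937: (p + p//4 - p//100 + p//400) mod 7 = (1937 + 484 - 19 + 4) mod 7 = 2406 mod 7 = 5 -> Saturday (Mon=0 ... Sun=6)
Day of year: 219; offset = 218
Weekday index = (5 + 218) mod 7 = 6 -> Sunday
Weekend days: Saturday, Sunday

Yes


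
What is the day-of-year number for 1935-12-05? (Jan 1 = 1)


Date: December 5, 1935
Days in months 1 through 11: 334
Plus 5 days in December

Day of year: 339


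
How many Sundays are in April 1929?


April 1929 has 30 days
Anchor: Jan 1, 1929. With p = 1929 - 1 = 1928: (p + p//4 - p//100 + p//400) mod 7 = (1928 + 482 - 19 + 4) mod 7 = 2395 mod 7 = 1 -> Tuesday (Mon=0 ... Sun=6)
Days before April (Jan-Mar): 90; April 1 index = (1 + 90) mod 7 = 0 -> Monday
First Sunday is April 7
Sundays: 7, 14, 21, 28

4 Sundays


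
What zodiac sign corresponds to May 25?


Date: May 25
Conventional tropical zodiac dates: Gemini from May 21 onward; Cancer starts June 21
May 25 falls within the Gemini range

Gemini


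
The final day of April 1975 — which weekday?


April 1975 has 30 days
Anchor: Jan 1, 1975. With p = 1975 - 1 = 1974: (p + p//4 - p//100 + p//400) mod 7 = (1974 + 493 - 19 + 4) mod 7 = 2452 mod 7 = 2 -> Wednesday (Mon=0 ... Sun=6)
Days before April (Jan-Mar): 90; April 1 index = (2 + 90) mod 7 = 1 -> Tuesday
Last day offset: 30 - 1 = 29 days
Weekday index = (1 + 29) mod 7 = 2

Wednesday, April 30


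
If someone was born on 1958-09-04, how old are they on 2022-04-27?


Birth: 1958-09-04
Reference: 2022-04-27
Year difference: 2022 - 1958 = 64
Birthday not yet reached in 2022, subtract 1

63 years old


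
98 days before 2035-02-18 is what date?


Start: 2035-02-18, subtract 98 days
Back 18 days from February 18 reaches January 31, 2035 -> 80 left
January 2035 has 31 days -> back to December 31, 2034 -> 49 left
December 2034 has 31 days -> back to November 30, 2034 -> 18 left
November 2034: 30 - 18 = 12 -> lands on November 12

Result: 2034-11-12


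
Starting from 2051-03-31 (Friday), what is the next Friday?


Current: Friday
Target: Friday
Days ahead: 7

Next Friday: 2051-04-07


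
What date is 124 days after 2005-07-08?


Start: 2005-07-08, add 124 days
July 2005 has 31 days: 31 - 8 = 23 days to July 31 -> 101 left
August 2005 has 31 days -> 70 left
September 2005 has 30 days -> 40 left
October 2005 has 31 days -> 9 left
November 2005: 9 <= 30 -> lands on November 9

Result: 2005-11-09


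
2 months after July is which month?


July is month 7
7 + 2 = 9

September


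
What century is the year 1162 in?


Century = (year - 1) // 100 + 1
= (1162 - 1) // 100 + 1
= 1161 // 100 + 1
= 11 + 1

12th century


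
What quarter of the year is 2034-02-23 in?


Month: February (month 2)
Q1: Jan-Mar, Q2: Apr-Jun, Q3: Jul-Sep, Q4: Oct-Dec

Q1


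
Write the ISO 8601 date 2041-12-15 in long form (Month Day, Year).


ISO 2041-12-15 parses as year=2041, month=12, day=15
Month 12 -> December

December 15, 2041


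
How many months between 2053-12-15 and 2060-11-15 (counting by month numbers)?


From December 2053 to November 2060
7 years * 12 = 84 months, minus 1 month = 83

83 months


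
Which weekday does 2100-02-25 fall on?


Date: February 25, 2100
Anchor: Jan 1, 2100. With p = 2100 - 1 = 2099: (p + p//4 - p//100 + p//400) mod 7 = (2099 + 524 - 20 + 5) mod 7 = 2608 mod 7 = 4 -> Friday (Mon=0 ... Sun=6)
Days before February (Jan): 31; offset = 31 + 25 - 1 = 55
Weekday index = (4 + 55) mod 7 = 3

Day of the week: Thursday


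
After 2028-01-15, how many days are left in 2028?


Day of year: 15 of 366
Remaining = 366 - 15

351 days


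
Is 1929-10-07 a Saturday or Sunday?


Anchor: Jan 1, 1929. With p = 1929 - 1 = 1928: (p + p//4 - p//100 + p//400) mod 7 = (1928 + 482 - 19 + 4) mod 7 = 2395 mod 7 = 1 -> Tuesday (Mon=0 ... Sun=6)
Day of year: 280; offset = 279
Weekday index = (1 + 279) mod 7 = 0 -> Monday
Weekend days: Saturday, Sunday

No


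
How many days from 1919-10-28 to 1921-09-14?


From 1919-10-28 to 1921-09-14
1919-10-28: days before October = 31 + 28 + 31 + 30 + 31 + 30 + 31 + 31 + 30 = 273 (1919 is not a leap year); day of year = 273 + 28 = 301
1921-09-14: days before September = 31 + 28 + 31 + 30 + 31 + 30 + 31 + 31 = 243 (1921 is not a leap year); day of year = 243 + 14 = 257
Rest of 1919: 365 - 301 = 64
Full years 1920 (366): 366
Total = 64 + 366 + 257 = 687

687 days


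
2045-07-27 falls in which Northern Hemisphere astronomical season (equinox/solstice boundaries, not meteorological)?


Date: July 27
Astronomical Summer (approx.; exact equinox/solstice day varies by year): June 21 to September 21
July 27 falls within the Summer window

Summer


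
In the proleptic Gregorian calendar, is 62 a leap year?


Gregorian leap year rule: divisible by 4, but not by 100, unless also by 400.
62 is not divisible by 4 -> not a leap year

No


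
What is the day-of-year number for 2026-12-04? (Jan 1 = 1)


Date: December 4, 2026
Days in months 1 through 11: 334
Plus 4 days in December

Day of year: 338


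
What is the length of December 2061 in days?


December 2061

31 days


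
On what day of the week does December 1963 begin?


Target: December 1, 1963
Anchor: Jan 1, 1963. With p = 1963 - 1 = 1962: (p + p//4 - p//100 + p//400) mod 7 = (1962 + 490 - 19 + 4) mod 7 = 2437 mod 7 = 1 -> Tuesday (Mon=0 ... Sun=6)
Days before December (Jan-Nov): 334 days
Weekday index = (1 + 334) mod 7 = 6

Sunday


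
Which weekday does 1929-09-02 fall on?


Date: September 2, 1929
Anchor: Jan 1, 1929. With p = 1929 - 1 = 1928: (p + p//4 - p//100 + p//400) mod 7 = (1928 + 482 - 19 + 4) mod 7 = 2395 mod 7 = 1 -> Tuesday (Mon=0 ... Sun=6)
Days before September (Jan-Aug): 243; offset = 243 + 2 - 1 = 244
Weekday index = (1 + 244) mod 7 = 0

Day of the week: Monday


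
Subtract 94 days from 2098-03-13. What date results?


Start: 2098-03-13, subtract 94 days
Back 13 days from March 13 reaches February 28, 2098 -> 81 left
February 2098 has 28 days -> back to January 31, 2098 -> 53 left
January 2098 has 31 days -> back to December 31, 2097 -> 22 left
December 2097: 31 - 22 = 9 -> lands on December 9

Result: 2097-12-09


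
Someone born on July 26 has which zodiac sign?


Date: July 26
Conventional tropical zodiac dates: Leo from July 23 onward; Virgo starts August 23
July 26 falls within the Leo range

Leo


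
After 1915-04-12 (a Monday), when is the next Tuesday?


Current: Monday
Target: Tuesday
Days ahead: 1

Next Tuesday: 1915-04-13


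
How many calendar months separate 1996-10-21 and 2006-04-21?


From October 1996 to April 2006
10 years * 12 = 120 months, minus 6 months = 114

114 months


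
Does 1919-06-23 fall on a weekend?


Anchor: Jan 1, 1919. With p = 1919 - 1 = 1918: (p + p//4 - p//100 + p//400) mod 7 = (1918 + 479 - 19 + 4) mod 7 = 2382 mod 7 = 2 -> Wednesday (Mon=0 ... Sun=6)
Day of year: 174; offset = 173
Weekday index = (2 + 173) mod 7 = 0 -> Monday
Weekend days: Saturday, Sunday

No


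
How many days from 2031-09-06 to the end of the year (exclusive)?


Day of year: 249 of 365
Remaining = 365 - 249

116 days


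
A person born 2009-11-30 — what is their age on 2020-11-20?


Birth: 2009-11-30
Reference: 2020-11-20
Year difference: 2020 - 2009 = 11
Birthday not yet reached in 2020, subtract 1

10 years old


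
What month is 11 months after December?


December is month 12
12 + 11 = 23; wrap: 23 - 12 = 11

November


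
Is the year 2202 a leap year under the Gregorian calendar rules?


Gregorian leap year rule: divisible by 4, but not by 100, unless also by 400.
2202 is not divisible by 4 -> not a leap year

No


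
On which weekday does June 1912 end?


June 1912 has 30 days
Anchor: Jan 1, 1912. With p = 1912 - 1 = 1911: (p + p//4 - p//100 + p//400) mod 7 = (1911 + 477 - 19 + 4) mod 7 = 2373 mod 7 = 0 -> Monday (Mon=0 ... Sun=6)
Days before June (Jan-May): 152; June 1 index = (0 + 152) mod 7 = 5 -> Saturday
Last day offset: 30 - 1 = 29 days
Weekday index = (5 + 29) mod 7 = 6

Sunday, June 30


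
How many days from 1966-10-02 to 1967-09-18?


From 1966-10-02 to 1967-09-18
1966-10-02: days before October = 31 + 28 + 31 + 30 + 31 + 30 + 31 + 31 + 30 = 273 (1966 is not a leap year); day of year = 273 + 2 = 275
1967-09-18: days before September = 31 + 28 + 31 + 30 + 31 + 30 + 31 + 31 = 243 (1967 is not a leap year); day of year = 243 + 18 = 261
Rest of 1966: 365 - 275 = 90
Total = 90 + 261 = 351

351 days


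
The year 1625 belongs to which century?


Century = (year - 1) // 100 + 1
= (1625 - 1) // 100 + 1
= 1624 // 100 + 1
= 16 + 1

17th century


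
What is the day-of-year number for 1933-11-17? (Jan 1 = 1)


Date: November 17, 1933
Days in months 1 through 10: 304
Plus 17 days in November

Day of year: 321


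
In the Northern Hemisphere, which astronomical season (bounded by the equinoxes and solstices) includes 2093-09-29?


Date: September 29
Astronomical Autumn (approx.; exact equinox/solstice day varies by year): September 22 to December 20
September 29 falls within the Autumn window

Autumn


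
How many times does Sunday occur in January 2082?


January 2082 has 31 days
Anchor: Jan 1, 2082. With p = 2082 - 1 = 2081: (p + p//4 - p//100 + p//400) mod 7 = (2081 + 520 - 20 + 5) mod 7 = 2586 mod 7 = 3 -> Thursday (Mon=0 ... Sun=6)
January 1 is the anchor itself -> Thursday
First Sunday is January 4
Sundays: 4, 11, 18, 25

4 Sundays


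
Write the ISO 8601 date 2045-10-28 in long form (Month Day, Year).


ISO 2045-10-28 parses as year=2045, month=10, day=28
Month 10 -> October

October 28, 2045


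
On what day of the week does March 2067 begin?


Target: March 1, 2067
Anchor: Jan 1, 2067. With p = 2067 - 1 = 2066: (p + p//4 - p//100 + p//400) mod 7 = (2066 + 516 - 20 + 5) mod 7 = 2567 mod 7 = 5 -> Saturday (Mon=0 ... Sun=6)
Days before March (Jan-Feb): 59 days
Weekday index = (5 + 59) mod 7 = 1

Tuesday


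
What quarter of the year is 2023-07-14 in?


Month: July (month 7)
Q1: Jan-Mar, Q2: Apr-Jun, Q3: Jul-Sep, Q4: Oct-Dec

Q3


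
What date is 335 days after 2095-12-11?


Start: 2095-12-11, add 335 days
December 2095 has 31 days: 31 - 11 = 20 days to December 31 -> 315 left
January 2096 has 31 days -> 284 left
February 2096 has 29 days -> 255 left
March 2096 has 31 days -> 224 left
April 2096 has 30 days -> 194 left
May 2096 has 31 days -> 163 left
June 2096 has 30 days -> 133 left
July 2096 has 31 days -> 102 left
August 2096 has 31 days -> 71 left
September 2096 has 30 days -> 41 left
October 2096 has 31 days -> 10 left
November 2096: 10 <= 30 -> lands on November 10

Result: 2096-11-10


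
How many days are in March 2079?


March 2079

31 days


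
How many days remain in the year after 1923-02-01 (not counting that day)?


Day of year: 32 of 365
Remaining = 365 - 32

333 days


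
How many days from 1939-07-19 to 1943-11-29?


From 1939-07-19 to 1943-11-29
1939-07-19: days before July = 31 + 28 + 31 + 30 + 31 + 30 = 181 (1939 is not a leap year); day of year = 181 + 19 = 200
1943-11-29: days before November = 31 + 28 + 31 + 30 + 31 + 30 + 31 + 31 + 30 + 31 = 304 (1943 is not a leap year); day of year = 304 + 29 = 333
Rest of 1939: 365 - 200 = 165
Full years 1940 (366), 1941 (365), 1942 (365): 1096
Total = 165 + 1096 + 333 = 1594

1594 days


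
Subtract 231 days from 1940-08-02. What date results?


Start: 1940-08-02, subtract 231 days
Back 2 days from August 2 reaches July 31, 1940 -> 229 left
July 1940 has 31 days -> back to June 30, 1940 -> 198 left
June 1940 has 30 days -> back to May 31, 1940 -> 168 left
May 1940 has 31 days -> back to April 30, 1940 -> 137 left
April 1940 has 30 days -> back to March 31, 1940 -> 107 left
March 1940 has 31 days -> back to February 29, 1940 -> 76 left
February 1940 has 29 days -> back to January 31, 1940 -> 47 left
January 1940 has 31 days -> back to December 31, 1939 -> 16 left
December 1939: 31 - 16 = 15 -> lands on December 15

Result: 1939-12-15


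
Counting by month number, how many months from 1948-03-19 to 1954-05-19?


From March 1948 to May 1954
6 years * 12 = 72 months, plus 2 months = 74

74 months


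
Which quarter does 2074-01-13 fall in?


Month: January (month 1)
Q1: Jan-Mar, Q2: Apr-Jun, Q3: Jul-Sep, Q4: Oct-Dec

Q1


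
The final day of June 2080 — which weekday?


June 2080 has 30 days
Anchor: Jan 1, 2080. With p = 2080 - 1 = 2079: (p + p//4 - p//100 + p//400) mod 7 = (2079 + 519 - 20 + 5) mod 7 = 2583 mod 7 = 0 -> Monday (Mon=0 ... Sun=6)
Days before June (Jan-May): 152; June 1 index = (0 + 152) mod 7 = 5 -> Saturday
Last day offset: 30 - 1 = 29 days
Weekday index = (5 + 29) mod 7 = 6

Sunday, June 30


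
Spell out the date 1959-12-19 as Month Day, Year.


ISO 1959-12-19 parses as year=1959, month=12, day=19
Month 12 -> December

December 19, 1959


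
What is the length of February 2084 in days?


February 2084 (leap year: yes)

29 days


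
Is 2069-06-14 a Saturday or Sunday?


Anchor: Jan 1, 2069. With p = 2069 - 1 = 2068: (p + p//4 - p//100 + p//400) mod 7 = (2068 + 517 - 20 + 5) mod 7 = 2570 mod 7 = 1 -> Tuesday (Mon=0 ... Sun=6)
Day of year: 165; offset = 164
Weekday index = (1 + 164) mod 7 = 4 -> Friday
Weekend days: Saturday, Sunday

No


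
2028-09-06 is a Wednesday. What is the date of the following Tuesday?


Current: Wednesday
Target: Tuesday
Days ahead: 6

Next Tuesday: 2028-09-12


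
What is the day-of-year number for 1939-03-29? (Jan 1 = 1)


Date: March 29, 1939
Days in months 1 through 2: 59
Plus 29 days in March

Day of year: 88


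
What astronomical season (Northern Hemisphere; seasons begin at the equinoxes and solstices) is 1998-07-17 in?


Date: July 17
Astronomical Summer (approx.; exact equinox/solstice day varies by year): June 21 to September 21
July 17 falls within the Summer window

Summer


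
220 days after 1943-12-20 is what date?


Start: 1943-12-20, add 220 days
December 1943 has 31 days: 31 - 20 = 11 days to December 31 -> 209 left
January 1944 has 31 days -> 178 left
February 1944 has 29 days -> 149 left
March 1944 has 31 days -> 118 left
April 1944 has 30 days -> 88 left
May 1944 has 31 days -> 57 left
June 1944 has 30 days -> 27 left
July 1944: 27 <= 31 -> lands on July 27

Result: 1944-07-27


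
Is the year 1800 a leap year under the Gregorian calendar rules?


Gregorian leap year rule: divisible by 4, but not by 100, unless also by 400.
1800 is divisible by 100 but not 400 -> not a leap year

No


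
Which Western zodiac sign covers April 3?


Date: April 3
Conventional tropical zodiac dates: Aries from March 21 onward; Taurus starts April 20
April 3 falls within the Aries range

Aries


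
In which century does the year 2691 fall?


Century = (year - 1) // 100 + 1
= (2691 - 1) // 100 + 1
= 2690 // 100 + 1
= 26 + 1

27th century


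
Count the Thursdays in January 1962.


January 1962 has 31 days
Anchor: Jan 1, 1962. With p = 1962 - 1 = 1961: (p + p//4 - p//100 + p//400) mod 7 = (1961 + 490 - 19 + 4) mod 7 = 2436 mod 7 = 0 -> Monday (Mon=0 ... Sun=6)
January 1 is the anchor itself -> Monday
First Thursday is January 4
Thursdays: 4, 11, 18, 25

4 Thursdays


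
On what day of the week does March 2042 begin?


Target: March 1, 2042
Anchor: Jan 1, 2042. With p = 2042 - 1 = 2041: (p + p//4 - p//100 + p//400) mod 7 = (2041 + 510 - 20 + 5) mod 7 = 2536 mod 7 = 2 -> Wednesday (Mon=0 ... Sun=6)
Days before March (Jan-Feb): 59 days
Weekday index = (2 + 59) mod 7 = 5

Saturday


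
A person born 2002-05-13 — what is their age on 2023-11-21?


Birth: 2002-05-13
Reference: 2023-11-21
Year difference: 2023 - 2002 = 21

21 years old


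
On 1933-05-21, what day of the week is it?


Date: May 21, 1933
Anchor: Jan 1, 1933. With p = 1933 - 1 = 1932: (p + p//4 - p//100 + p//400) mod 7 = (1932 + 483 - 19 + 4) mod 7 = 2400 mod 7 = 6 -> Sunday (Mon=0 ... Sun=6)
Days before May (Jan-Apr): 120; offset = 120 + 21 - 1 = 140
Weekday index = (6 + 140) mod 7 = 6

Day of the week: Sunday


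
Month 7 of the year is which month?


Month 7 of 12

July


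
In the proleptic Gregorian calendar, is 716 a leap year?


Gregorian leap year rule: divisible by 4, but not by 100, unless also by 400.
716 is divisible by 4 but not 100 -> leap year

Yes


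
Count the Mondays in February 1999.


February 1999 has 28 days
Anchor: Jan 1, 1999. With p = 1999 - 1 = 1998: (p + p//4 - p//100 + p//400) mod 7 = (1998 + 499 - 19 + 4) mod 7 = 2482 mod 7 = 4 -> Friday (Mon=0 ... Sun=6)
Days before February (Jan): 31; February 1 index = (4 + 31) mod 7 = 0 -> Monday
First Monday is February 1
Mondays: 1, 8, 15, 22

4 Mondays


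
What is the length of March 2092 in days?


March 2092

31 days


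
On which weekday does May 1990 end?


May 1990 has 31 days
Anchor: Jan 1, 1990. With p = 1990 - 1 = 1989: (p + p//4 - p//100 + p//400) mod 7 = (1989 + 497 - 19 + 4) mod 7 = 2471 mod 7 = 0 -> Monday (Mon=0 ... Sun=6)
Days before May (Jan-Apr): 120; May 1 index = (0 + 120) mod 7 = 1 -> Tuesday
Last day offset: 31 - 1 = 30 days
Weekday index = (1 + 30) mod 7 = 3

Thursday, May 31


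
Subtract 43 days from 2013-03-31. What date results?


Start: 2013-03-31, subtract 43 days
Back 31 days from March 31 reaches February 28, 2013 -> 12 left
February 2013: 28 - 12 = 16 -> lands on February 16

Result: 2013-02-16


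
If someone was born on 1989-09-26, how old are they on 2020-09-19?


Birth: 1989-09-26
Reference: 2020-09-19
Year difference: 2020 - 1989 = 31
Birthday not yet reached in 2020, subtract 1

30 years old


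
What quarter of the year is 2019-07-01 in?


Month: July (month 7)
Q1: Jan-Mar, Q2: Apr-Jun, Q3: Jul-Sep, Q4: Oct-Dec

Q3


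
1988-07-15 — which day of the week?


Date: July 15, 1988
Anchor: Jan 1, 1988. With p = 1988 - 1 = 1987: (p + p//4 - p//100 + p//400) mod 7 = (1987 + 496 - 19 + 4) mod 7 = 2468 mod 7 = 4 -> Friday (Mon=0 ... Sun=6)
Days before July (Jan-Jun): 182; offset = 182 + 15 - 1 = 196
Weekday index = (4 + 196) mod 7 = 4

Day of the week: Friday


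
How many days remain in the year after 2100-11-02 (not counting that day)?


Day of year: 306 of 365
Remaining = 365 - 306

59 days


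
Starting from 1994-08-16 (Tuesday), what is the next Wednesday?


Current: Tuesday
Target: Wednesday
Days ahead: 1

Next Wednesday: 1994-08-17


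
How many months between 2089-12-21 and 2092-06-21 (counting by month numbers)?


From December 2089 to June 2092
3 years * 12 = 36 months, minus 6 months = 30

30 months


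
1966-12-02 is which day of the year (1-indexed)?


Date: December 2, 1966
Days in months 1 through 11: 334
Plus 2 days in December

Day of year: 336


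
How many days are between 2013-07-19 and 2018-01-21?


From 2013-07-19 to 2018-01-21
2013-07-19: days before July = 31 + 28 + 31 + 30 + 31 + 30 = 181 (2013 is not a leap year); day of year = 181 + 19 = 200
2018-01-21: day of year = 21
Rest of 2013: 365 - 200 = 165
Full years 2014 (365), 2015 (365), 2016 (366), 2017 (365): 1461
Total = 165 + 1461 + 21 = 1647

1647 days


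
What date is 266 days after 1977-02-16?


Start: 1977-02-16, add 266 days
February 1977 has 28 days: 28 - 16 = 12 days to February 28 -> 254 left
March 1977 has 31 days -> 223 left
April 1977 has 30 days -> 193 left
May 1977 has 31 days -> 162 left
June 1977 has 30 days -> 132 left
July 1977 has 31 days -> 101 left
August 1977 has 31 days -> 70 left
September 1977 has 30 days -> 40 left
October 1977 has 31 days -> 9 left
November 1977: 9 <= 30 -> lands on November 9

Result: 1977-11-09


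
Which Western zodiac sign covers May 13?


Date: May 13
Conventional tropical zodiac dates: Taurus from April 20 onward; Gemini starts May 21
May 13 falls within the Taurus range

Taurus


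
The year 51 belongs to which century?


Century = (year - 1) // 100 + 1
= (51 - 1) // 100 + 1
= 50 // 100 + 1
= 0 + 1

1st century


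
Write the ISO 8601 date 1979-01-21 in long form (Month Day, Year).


ISO 1979-01-21 parses as year=1979, month=01, day=21
Month 1 -> January

January 21, 1979


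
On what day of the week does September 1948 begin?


Target: September 1, 1948
Anchor: Jan 1, 1948. With p = 1948 - 1 = 1947: (p + p//4 - p//100 + p//400) mod 7 = (1947 + 486 - 19 + 4) mod 7 = 2418 mod 7 = 3 -> Thursday (Mon=0 ... Sun=6)
Days before September (Jan-Aug): 244 days
Weekday index = (3 + 244) mod 7 = 2

Wednesday


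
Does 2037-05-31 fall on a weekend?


Anchor: Jan 1, 2037. With p = 2037 - 1 = 2036: (p + p//4 - p//100 + p//400) mod 7 = (2036 + 509 - 20 + 5) mod 7 = 2530 mod 7 = 3 -> Thursday (Mon=0 ... Sun=6)
Day of year: 151; offset = 150
Weekday index = (3 + 150) mod 7 = 6 -> Sunday
Weekend days: Saturday, Sunday

Yes


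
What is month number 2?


Month 2 of 12

February


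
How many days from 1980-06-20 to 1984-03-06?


From 1980-06-20 to 1984-03-06
1980-06-20: days before June = 31 + 29 + 31 + 30 + 31 = 152 (1980 is a leap year); day of year = 152 + 20 = 172
1984-03-06: days before March = 31 + 29 = 60 (1984 is a leap year); day of year = 60 + 6 = 66
Rest of 1980: 366 - 172 = 194
Full years 1981 (365), 1982 (365), 1983 (365): 1095
Total = 194 + 1095 + 66 = 1355

1355 days


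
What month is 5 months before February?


February is month 2
2 - 5 = -3; wrap: -3 + 12 = 9

September


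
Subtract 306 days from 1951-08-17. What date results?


Start: 1951-08-17, subtract 306 days
Back 17 days from August 17 reaches July 31, 1951 -> 289 left
July 1951 has 31 days -> back to June 30, 1951 -> 258 left
June 1951 has 30 days -> back to May 31, 1951 -> 228 left
May 1951 has 31 days -> back to April 30, 1951 -> 197 left
April 1951 has 30 days -> back to March 31, 1951 -> 167 left
March 1951 has 31 days -> back to February 28, 1951 -> 136 left
February 1951 has 28 days -> back to January 31, 1951 -> 108 left
January 1951 has 31 days -> back to December 31, 1950 -> 77 left
December 1950 has 31 days -> back to November 30, 1950 -> 46 left
November 1950 has 30 days -> back to October 31, 1950 -> 16 left
October 1950: 31 - 16 = 15 -> lands on October 15

Result: 1950-10-15


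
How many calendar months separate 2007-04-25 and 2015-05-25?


From April 2007 to May 2015
8 years * 12 = 96 months, plus 1 month = 97

97 months


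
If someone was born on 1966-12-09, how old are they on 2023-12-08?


Birth: 1966-12-09
Reference: 2023-12-08
Year difference: 2023 - 1966 = 57
Birthday not yet reached in 2023, subtract 1

56 years old


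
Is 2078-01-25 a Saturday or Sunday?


Anchor: Jan 1, 2078. With p = 2078 - 1 = 2077: (p + p//4 - p//100 + p//400) mod 7 = (2077 + 519 - 20 + 5) mod 7 = 2581 mod 7 = 5 -> Saturday (Mon=0 ... Sun=6)
Day of year: 25; offset = 24
Weekday index = (5 + 24) mod 7 = 1 -> Tuesday
Weekend days: Saturday, Sunday

No


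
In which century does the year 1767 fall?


Century = (year - 1) // 100 + 1
= (1767 - 1) // 100 + 1
= 1766 // 100 + 1
= 17 + 1

18th century


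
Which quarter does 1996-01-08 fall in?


Month: January (month 1)
Q1: Jan-Mar, Q2: Apr-Jun, Q3: Jul-Sep, Q4: Oct-Dec

Q1


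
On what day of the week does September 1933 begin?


Target: September 1, 1933
Anchor: Jan 1, 1933. With p = 1933 - 1 = 1932: (p + p//4 - p//100 + p//400) mod 7 = (1932 + 483 - 19 + 4) mod 7 = 2400 mod 7 = 6 -> Sunday (Mon=0 ... Sun=6)
Days before September (Jan-Aug): 243 days
Weekday index = (6 + 243) mod 7 = 4

Friday


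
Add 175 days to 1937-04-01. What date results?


Start: 1937-04-01, add 175 days
April 1937 has 30 days: 30 - 1 = 29 days to April 30 -> 146 left
May 1937 has 31 days -> 115 left
June 1937 has 30 days -> 85 left
July 1937 has 31 days -> 54 left
August 1937 has 31 days -> 23 left
September 1937: 23 <= 30 -> lands on September 23

Result: 1937-09-23


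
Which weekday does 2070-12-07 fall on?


Date: December 7, 2070
Anchor: Jan 1, 2070. With p = 2070 - 1 = 2069: (p + p//4 - p//100 + p//400) mod 7 = (2069 + 517 - 20 + 5) mod 7 = 2571 mod 7 = 2 -> Wednesday (Mon=0 ... Sun=6)
Days before December (Jan-Nov): 334; offset = 334 + 7 - 1 = 340
Weekday index = (2 + 340) mod 7 = 6

Day of the week: Sunday


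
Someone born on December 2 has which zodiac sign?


Date: December 2
Conventional tropical zodiac dates: Sagittarius from November 22 onward; Capricorn starts December 22
December 2 falls within the Sagittarius range

Sagittarius


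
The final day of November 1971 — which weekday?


November 1971 has 30 days
Anchor: Jan 1, 1971. With p = 1971 - 1 = 1970: (p + p//4 - p//100 + p//400) mod 7 = (1970 + 492 - 19 + 4) mod 7 = 2447 mod 7 = 4 -> Friday (Mon=0 ... Sun=6)
Days before November (Jan-Oct): 304; November 1 index = (4 + 304) mod 7 = 0 -> Monday
Last day offset: 30 - 1 = 29 days
Weekday index = (0 + 29) mod 7 = 1

Tuesday, November 30


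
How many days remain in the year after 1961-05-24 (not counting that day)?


Day of year: 144 of 365
Remaining = 365 - 144

221 days
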